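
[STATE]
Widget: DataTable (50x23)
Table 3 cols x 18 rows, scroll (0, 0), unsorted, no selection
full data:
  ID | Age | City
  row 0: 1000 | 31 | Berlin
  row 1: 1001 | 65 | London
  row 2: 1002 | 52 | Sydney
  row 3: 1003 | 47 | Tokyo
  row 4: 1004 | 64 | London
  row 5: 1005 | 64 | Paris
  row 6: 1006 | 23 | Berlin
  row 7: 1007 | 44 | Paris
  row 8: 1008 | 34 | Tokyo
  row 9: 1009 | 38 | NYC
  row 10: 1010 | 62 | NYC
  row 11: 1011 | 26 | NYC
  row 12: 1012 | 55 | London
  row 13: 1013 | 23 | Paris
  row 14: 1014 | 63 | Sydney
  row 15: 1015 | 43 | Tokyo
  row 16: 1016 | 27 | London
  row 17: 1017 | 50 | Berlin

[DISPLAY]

ID  │Age│City                                     
────┼───┼──────                                   
1000│31 │Berlin                                   
1001│65 │London                                   
1002│52 │Sydney                                   
1003│47 │Tokyo                                    
1004│64 │London                                   
1005│64 │Paris                                    
1006│23 │Berlin                                   
1007│44 │Paris                                    
1008│34 │Tokyo                                    
1009│38 │NYC                                      
1010│62 │NYC                                      
1011│26 │NYC                                      
1012│55 │London                                   
1013│23 │Paris                                    
1014│63 │Sydney                                   
1015│43 │Tokyo                                    
1016│27 │London                                   
1017│50 │Berlin                                   
                                                  
                                                  
                                                  


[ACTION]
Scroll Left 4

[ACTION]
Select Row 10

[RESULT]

ID  │Age│City                                     
────┼───┼──────                                   
1000│31 │Berlin                                   
1001│65 │London                                   
1002│52 │Sydney                                   
1003│47 │Tokyo                                    
1004│64 │London                                   
1005│64 │Paris                                    
1006│23 │Berlin                                   
1007│44 │Paris                                    
1008│34 │Tokyo                                    
1009│38 │NYC                                      
>010│62 │NYC                                      
1011│26 │NYC                                      
1012│55 │London                                   
1013│23 │Paris                                    
1014│63 │Sydney                                   
1015│43 │Tokyo                                    
1016│27 │London                                   
1017│50 │Berlin                                   
                                                  
                                                  
                                                  


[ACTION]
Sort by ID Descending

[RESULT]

ID ▼│Age│City                                     
────┼───┼──────                                   
1017│50 │Berlin                                   
1016│27 │London                                   
1015│43 │Tokyo                                    
1014│63 │Sydney                                   
1013│23 │Paris                                    
1012│55 │London                                   
1011│26 │NYC                                      
1010│62 │NYC                                      
1009│38 │NYC                                      
1008│34 │Tokyo                                    
>007│44 │Paris                                    
1006│23 │Berlin                                   
1005│64 │Paris                                    
1004│64 │London                                   
1003│47 │Tokyo                                    
1002│52 │Sydney                                   
1001│65 │London                                   
1000│31 │Berlin                                   
                                                  
                                                  
                                                  


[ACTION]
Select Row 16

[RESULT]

ID ▼│Age│City                                     
────┼───┼──────                                   
1017│50 │Berlin                                   
1016│27 │London                                   
1015│43 │Tokyo                                    
1014│63 │Sydney                                   
1013│23 │Paris                                    
1012│55 │London                                   
1011│26 │NYC                                      
1010│62 │NYC                                      
1009│38 │NYC                                      
1008│34 │Tokyo                                    
1007│44 │Paris                                    
1006│23 │Berlin                                   
1005│64 │Paris                                    
1004│64 │London                                   
1003│47 │Tokyo                                    
1002│52 │Sydney                                   
>001│65 │London                                   
1000│31 │Berlin                                   
                                                  
                                                  
                                                  


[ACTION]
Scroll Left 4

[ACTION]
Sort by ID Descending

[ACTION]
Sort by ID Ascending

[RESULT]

ID ▲│Age│City                                     
────┼───┼──────                                   
1000│31 │Berlin                                   
1001│65 │London                                   
1002│52 │Sydney                                   
1003│47 │Tokyo                                    
1004│64 │London                                   
1005│64 │Paris                                    
1006│23 │Berlin                                   
1007│44 │Paris                                    
1008│34 │Tokyo                                    
1009│38 │NYC                                      
1010│62 │NYC                                      
1011│26 │NYC                                      
1012│55 │London                                   
1013│23 │Paris                                    
1014│63 │Sydney                                   
1015│43 │Tokyo                                    
>016│27 │London                                   
1017│50 │Berlin                                   
                                                  
                                                  
                                                  


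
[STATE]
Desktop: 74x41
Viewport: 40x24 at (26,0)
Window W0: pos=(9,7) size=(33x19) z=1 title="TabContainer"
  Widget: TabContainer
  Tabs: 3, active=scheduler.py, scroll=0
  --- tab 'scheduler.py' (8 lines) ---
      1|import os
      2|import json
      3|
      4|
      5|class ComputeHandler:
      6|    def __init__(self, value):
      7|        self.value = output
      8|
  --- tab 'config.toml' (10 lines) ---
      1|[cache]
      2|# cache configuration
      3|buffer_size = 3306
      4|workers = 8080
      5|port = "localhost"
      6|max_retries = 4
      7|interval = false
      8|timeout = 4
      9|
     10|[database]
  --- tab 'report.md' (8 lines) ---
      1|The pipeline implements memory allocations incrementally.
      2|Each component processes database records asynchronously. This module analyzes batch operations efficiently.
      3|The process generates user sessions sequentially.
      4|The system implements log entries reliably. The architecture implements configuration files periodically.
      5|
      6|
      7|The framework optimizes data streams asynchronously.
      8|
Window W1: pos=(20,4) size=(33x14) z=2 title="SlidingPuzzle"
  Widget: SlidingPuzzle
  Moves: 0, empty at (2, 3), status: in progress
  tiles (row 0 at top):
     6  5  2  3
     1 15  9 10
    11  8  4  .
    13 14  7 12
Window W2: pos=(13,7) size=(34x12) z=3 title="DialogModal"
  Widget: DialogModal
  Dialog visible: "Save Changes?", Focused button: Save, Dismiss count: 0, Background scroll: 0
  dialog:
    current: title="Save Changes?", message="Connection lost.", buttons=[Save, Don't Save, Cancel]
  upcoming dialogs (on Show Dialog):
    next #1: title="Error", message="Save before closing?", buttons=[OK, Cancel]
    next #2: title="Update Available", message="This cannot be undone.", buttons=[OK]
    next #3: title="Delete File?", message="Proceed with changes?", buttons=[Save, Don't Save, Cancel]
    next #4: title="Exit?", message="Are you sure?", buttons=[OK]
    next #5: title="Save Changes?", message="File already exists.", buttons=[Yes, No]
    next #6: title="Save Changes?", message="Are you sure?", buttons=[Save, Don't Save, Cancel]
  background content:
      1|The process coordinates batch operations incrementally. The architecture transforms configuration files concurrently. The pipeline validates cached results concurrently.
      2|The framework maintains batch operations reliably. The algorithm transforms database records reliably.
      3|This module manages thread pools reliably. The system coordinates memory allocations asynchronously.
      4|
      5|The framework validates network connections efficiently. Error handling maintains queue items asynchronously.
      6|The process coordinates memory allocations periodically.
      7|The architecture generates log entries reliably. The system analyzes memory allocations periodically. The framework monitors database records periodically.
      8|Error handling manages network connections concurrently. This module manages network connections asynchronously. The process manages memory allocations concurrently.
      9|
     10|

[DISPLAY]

                                        
                                        
                                        
                                        
━━━━━━━━━━━━━━━━━━━━━━━━━━┓             
ingPuzzle                 ┃             
──────────────────────────┨             
━━━━━━━━━━━━━━━━━━━━┓     ┃             
                    ┃     ┃             
────────────────────┨     ┃             
coordinates batch op┃     ┃             
─────────────────┐op┃     ┃             
e Changes?       │ls┃     ┃             
ection lost.     │  ┃     ┃             
on't Save   Cance│k ┃     ┃             
─────────────────┘ a┃     ┃             
ture generates log e┃     ┃             
ng manages network c┃━━━━━┛             
━━━━━━━━━━━━━━━━━━━━┛                   
               ┃                        
               ┃                        
               ┃                        
               ┃                        
               ┃                        


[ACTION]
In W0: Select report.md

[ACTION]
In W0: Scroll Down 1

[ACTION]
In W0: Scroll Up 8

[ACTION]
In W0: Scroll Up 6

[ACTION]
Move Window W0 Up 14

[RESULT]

━━━━━━━━━━━━━━━┓                        
               ┃                        
───────────────┨                        
config.toml │[r┃                        
━━━━━━━━━━━━━━━━━━━━━━━━━━┓             
ingPuzzle                 ┃             
──────────────────────────┨             
━━━━━━━━━━━━━━━━━━━━┓     ┃             
                    ┃     ┃             
────────────────────┨     ┃             
coordinates batch op┃     ┃             
─────────────────┐op┃     ┃             
e Changes?       │ls┃     ┃             
ection lost.     │  ┃     ┃             
on't Save   Cance│k ┃     ┃             
─────────────────┘ a┃     ┃             
ture generates log e┃     ┃             
ng manages network c┃━━━━━┛             
━━━━━━━━━━━━━━━━━━━━┛                   
                                        
                                        
                                        
                                        
                                        


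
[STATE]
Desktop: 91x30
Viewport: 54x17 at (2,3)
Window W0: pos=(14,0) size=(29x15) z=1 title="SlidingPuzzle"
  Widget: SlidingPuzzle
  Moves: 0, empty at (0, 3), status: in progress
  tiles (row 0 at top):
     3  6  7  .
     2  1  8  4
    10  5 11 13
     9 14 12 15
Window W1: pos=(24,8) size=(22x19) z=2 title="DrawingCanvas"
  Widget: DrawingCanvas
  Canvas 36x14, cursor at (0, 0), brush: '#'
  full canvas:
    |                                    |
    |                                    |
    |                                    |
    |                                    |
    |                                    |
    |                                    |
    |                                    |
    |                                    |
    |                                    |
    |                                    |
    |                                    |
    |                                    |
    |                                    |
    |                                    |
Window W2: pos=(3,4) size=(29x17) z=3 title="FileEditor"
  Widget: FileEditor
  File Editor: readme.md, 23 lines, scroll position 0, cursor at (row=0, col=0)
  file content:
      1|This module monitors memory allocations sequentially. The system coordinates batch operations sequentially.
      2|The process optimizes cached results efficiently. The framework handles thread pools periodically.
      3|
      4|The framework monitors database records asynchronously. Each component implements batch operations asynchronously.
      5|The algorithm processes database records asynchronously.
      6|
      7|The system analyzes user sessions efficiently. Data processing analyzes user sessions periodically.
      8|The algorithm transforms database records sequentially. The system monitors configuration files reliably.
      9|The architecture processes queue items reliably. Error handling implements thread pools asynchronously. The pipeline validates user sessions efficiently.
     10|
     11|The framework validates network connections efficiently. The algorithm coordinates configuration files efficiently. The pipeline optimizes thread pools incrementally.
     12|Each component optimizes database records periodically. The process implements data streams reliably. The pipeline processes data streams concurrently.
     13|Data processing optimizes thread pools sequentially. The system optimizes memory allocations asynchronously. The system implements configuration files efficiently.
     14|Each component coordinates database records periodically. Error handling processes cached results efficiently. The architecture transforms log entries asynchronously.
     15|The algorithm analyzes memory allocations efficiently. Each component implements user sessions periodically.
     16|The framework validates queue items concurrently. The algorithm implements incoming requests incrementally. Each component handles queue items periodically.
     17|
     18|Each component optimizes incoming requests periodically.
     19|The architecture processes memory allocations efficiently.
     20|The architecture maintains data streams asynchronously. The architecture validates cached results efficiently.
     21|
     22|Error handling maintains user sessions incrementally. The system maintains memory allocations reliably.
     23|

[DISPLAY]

            ┃┌────┬────┬────┬────┐      ┃             
 ┏━━━━━━━━━━━━━━━━━━━━━━━━━━━┓   │      ┃             
 ┃ FileEditor                ┃───┤      ┃             
 ┠───────────────────────────┨ 4 │      ┃             
 ┃█his module monitors memor▲┃───┤      ┃             
 ┃The process optimizes cach█┃━━━━━━━━━━━━━┓          
 ┃                          ░┃gCanvas      ┃          
 ┃The framework monitors dat░┃─────────────┨          
 ┃The algorithm processes da░┃             ┃          
 ┃                          ░┃             ┃          
 ┃The system analyzes user s░┃             ┃          
 ┃The algorithm transforms d░┃             ┃          
 ┃The architecture processes░┃             ┃          
 ┃                          ░┃             ┃          
 ┃The framework validates ne░┃             ┃          
 ┃Each component optimizes d░┃             ┃          
 ┃Data processing optimizes ▼┃             ┃          


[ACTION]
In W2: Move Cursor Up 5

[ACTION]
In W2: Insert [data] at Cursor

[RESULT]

            ┃┌────┬────┬────┬────┐      ┃             
 ┏━━━━━━━━━━━━━━━━━━━━━━━━━━━┓   │      ┃             
 ┃ FileEditor                ┃───┤      ┃             
 ┠───────────────────────────┨ 4 │      ┃             
 ┃data█his module monitors m▲┃───┤      ┃             
 ┃The process optimizes cach█┃━━━━━━━━━━━━━┓          
 ┃                          ░┃gCanvas      ┃          
 ┃The framework monitors dat░┃─────────────┨          
 ┃The algorithm processes da░┃             ┃          
 ┃                          ░┃             ┃          
 ┃The system analyzes user s░┃             ┃          
 ┃The algorithm transforms d░┃             ┃          
 ┃The architecture processes░┃             ┃          
 ┃                          ░┃             ┃          
 ┃The framework validates ne░┃             ┃          
 ┃Each component optimizes d░┃             ┃          
 ┃Data processing optimizes ▼┃             ┃          


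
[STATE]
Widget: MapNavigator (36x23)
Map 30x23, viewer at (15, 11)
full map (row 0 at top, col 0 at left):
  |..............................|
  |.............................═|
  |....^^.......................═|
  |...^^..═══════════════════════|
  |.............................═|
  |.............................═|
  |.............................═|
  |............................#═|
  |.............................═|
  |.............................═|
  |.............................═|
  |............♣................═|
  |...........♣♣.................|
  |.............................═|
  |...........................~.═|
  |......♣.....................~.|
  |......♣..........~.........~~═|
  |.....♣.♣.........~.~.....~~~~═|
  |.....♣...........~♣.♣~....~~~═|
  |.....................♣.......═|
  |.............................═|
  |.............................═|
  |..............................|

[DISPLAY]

   ..............................   
   .............................═   
   ....^^.......................═   
   ...^^..═══════════════════════   
   .............................═   
   .............................═   
   .............................═   
   ............................#═   
   .............................═   
   .............................═   
   .............................═   
   ............♣..@.............═   
   ...........♣♣.................   
   .............................═   
   ...........................~.═   
   ......♣.....................~.   
   ......♣..........~.........~~═   
   .....♣.♣.........~.~.....~~~~═   
   .....♣...........~♣.♣~....~~~═   
   .....................♣.......═   
   .............................═   
   .............................═   
   ..............................   


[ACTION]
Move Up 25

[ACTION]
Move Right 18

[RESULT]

                                    
                                    
                                    
                                    
                                    
                                    
                                    
                                    
                                    
                                    
                                    
..................@                 
..................═                 
..................═                 
═══════════════════                 
..................═                 
..................═                 
..................═                 
.................#═                 
..................═                 
..................═                 
..................═                 
.♣................═                 


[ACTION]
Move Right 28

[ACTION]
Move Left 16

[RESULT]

                                    
                                    
                                    
                                    
                                    
                                    
                                    
                                    
                                    
                                    
                                    
     .............@................ 
     .............................═ 
     ....^^.......................═ 
     ...^^..═══════════════════════ 
     .............................═ 
     .............................═ 
     .............................═ 
     ............................#═ 
     .............................═ 
     .............................═ 
     .............................═ 
     ............♣................═ 


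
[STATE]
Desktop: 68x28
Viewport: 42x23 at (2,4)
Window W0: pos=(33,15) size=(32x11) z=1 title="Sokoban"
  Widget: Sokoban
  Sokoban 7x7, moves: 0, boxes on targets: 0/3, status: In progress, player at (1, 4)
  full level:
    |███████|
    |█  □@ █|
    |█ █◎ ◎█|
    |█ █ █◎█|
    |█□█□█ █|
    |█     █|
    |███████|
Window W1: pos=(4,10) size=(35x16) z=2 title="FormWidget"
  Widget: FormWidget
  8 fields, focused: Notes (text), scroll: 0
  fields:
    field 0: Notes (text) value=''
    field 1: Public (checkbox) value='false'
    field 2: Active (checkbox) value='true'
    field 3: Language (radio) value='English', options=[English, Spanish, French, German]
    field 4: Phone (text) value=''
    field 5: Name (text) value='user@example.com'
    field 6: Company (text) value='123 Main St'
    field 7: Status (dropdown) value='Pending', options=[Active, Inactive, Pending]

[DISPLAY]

                                          
                                          
                                          
                                          
                                          
                                          
  ┏━━━━━━━━━━━━━━━━━━━━━━━━━━━━━━━━━┓     
  ┃ FormWidget                      ┃     
  ┠─────────────────────────────────┨     
  ┃> Notes:      [                 ]┃     
  ┃  Public:     [ ]                ┃     
  ┃  Active:     [x]                ┃━━━━━
  ┃  Language:   (●) English  ( ) Sp┃ban  
  ┃  Phone:      [                 ]┃─────
  ┃  Name:       [user@example.com ]┃██   
  ┃  Company:    [123 Main St      ]┃ █   
  ┃  Status:     [Pending         ▼]┃◎█   
  ┃                                 ┃◎█   
  ┃                                 ┃ █   
  ┃                                 ┃ █   
  ┃                                 ┃██   
  ┗━━━━━━━━━━━━━━━━━━━━━━━━━━━━━━━━━┛━━━━━
                                          


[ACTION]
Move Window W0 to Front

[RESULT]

                                          
                                          
                                          
                                          
                                          
                                          
  ┏━━━━━━━━━━━━━━━━━━━━━━━━━━━━━━━━━┓     
  ┃ FormWidget                      ┃     
  ┠─────────────────────────────────┨     
  ┃> Notes:      [                 ]┃     
  ┃  Public:     [ ]                ┃     
  ┃  Active:     [x]           ┏━━━━━━━━━━
  ┃  Language:   (●) English  (┃ Sokoban  
  ┃  Phone:      [             ┠──────────
  ┃  Name:       [user@example.┃███████   
  ┃  Company:    [123 Main St  ┃█  □@ █   
  ┃  Status:     [Pending      ┃█ █◎ ◎█   
  ┃                            ┃█ █ █◎█   
  ┃                            ┃█□█□█ █   
  ┃                            ┃█     █   
  ┃                            ┃███████   
  ┗━━━━━━━━━━━━━━━━━━━━━━━━━━━━┗━━━━━━━━━━
                                          


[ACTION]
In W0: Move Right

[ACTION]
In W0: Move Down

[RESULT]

                                          
                                          
                                          
                                          
                                          
                                          
  ┏━━━━━━━━━━━━━━━━━━━━━━━━━━━━━━━━━┓     
  ┃ FormWidget                      ┃     
  ┠─────────────────────────────────┨     
  ┃> Notes:      [                 ]┃     
  ┃  Public:     [ ]                ┃     
  ┃  Active:     [x]           ┏━━━━━━━━━━
  ┃  Language:   (●) English  (┃ Sokoban  
  ┃  Phone:      [             ┠──────────
  ┃  Name:       [user@example.┃███████   
  ┃  Company:    [123 Main St  ┃█  □  █   
  ┃  Status:     [Pending      ┃█ █◎ +█   
  ┃                            ┃█ █ █◎█   
  ┃                            ┃█□█□█ █   
  ┃                            ┃█     █   
  ┃                            ┃███████   
  ┗━━━━━━━━━━━━━━━━━━━━━━━━━━━━┗━━━━━━━━━━
                                          


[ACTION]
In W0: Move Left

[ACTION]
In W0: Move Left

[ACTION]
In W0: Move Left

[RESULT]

                                          
                                          
                                          
                                          
                                          
                                          
  ┏━━━━━━━━━━━━━━━━━━━━━━━━━━━━━━━━━┓     
  ┃ FormWidget                      ┃     
  ┠─────────────────────────────────┨     
  ┃> Notes:      [                 ]┃     
  ┃  Public:     [ ]                ┃     
  ┃  Active:     [x]           ┏━━━━━━━━━━
  ┃  Language:   (●) English  (┃ Sokoban  
  ┃  Phone:      [             ┠──────────
  ┃  Name:       [user@example.┃███████   
  ┃  Company:    [123 Main St  ┃█  □  █   
  ┃  Status:     [Pending      ┃█ █+ ◎█   
  ┃                            ┃█ █ █◎█   
  ┃                            ┃█□█□█ █   
  ┃                            ┃█     █   
  ┃                            ┃███████   
  ┗━━━━━━━━━━━━━━━━━━━━━━━━━━━━┗━━━━━━━━━━
                                          


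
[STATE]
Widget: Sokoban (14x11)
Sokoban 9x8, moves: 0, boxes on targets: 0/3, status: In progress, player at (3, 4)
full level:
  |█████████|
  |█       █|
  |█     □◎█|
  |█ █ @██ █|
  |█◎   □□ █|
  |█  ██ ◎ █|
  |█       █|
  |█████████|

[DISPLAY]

█████████     
█       █     
█     □◎█     
█ █ @██ █     
█◎   □□ █     
█  ██ ◎ █     
█       █     
█████████     
Moves: 0  0/3 
              
              


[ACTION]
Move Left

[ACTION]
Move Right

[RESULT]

█████████     
█       █     
█     □◎█     
█ █ @██ █     
█◎   □□ █     
█  ██ ◎ █     
█       █     
█████████     
Moves: 2  0/3 
              
              


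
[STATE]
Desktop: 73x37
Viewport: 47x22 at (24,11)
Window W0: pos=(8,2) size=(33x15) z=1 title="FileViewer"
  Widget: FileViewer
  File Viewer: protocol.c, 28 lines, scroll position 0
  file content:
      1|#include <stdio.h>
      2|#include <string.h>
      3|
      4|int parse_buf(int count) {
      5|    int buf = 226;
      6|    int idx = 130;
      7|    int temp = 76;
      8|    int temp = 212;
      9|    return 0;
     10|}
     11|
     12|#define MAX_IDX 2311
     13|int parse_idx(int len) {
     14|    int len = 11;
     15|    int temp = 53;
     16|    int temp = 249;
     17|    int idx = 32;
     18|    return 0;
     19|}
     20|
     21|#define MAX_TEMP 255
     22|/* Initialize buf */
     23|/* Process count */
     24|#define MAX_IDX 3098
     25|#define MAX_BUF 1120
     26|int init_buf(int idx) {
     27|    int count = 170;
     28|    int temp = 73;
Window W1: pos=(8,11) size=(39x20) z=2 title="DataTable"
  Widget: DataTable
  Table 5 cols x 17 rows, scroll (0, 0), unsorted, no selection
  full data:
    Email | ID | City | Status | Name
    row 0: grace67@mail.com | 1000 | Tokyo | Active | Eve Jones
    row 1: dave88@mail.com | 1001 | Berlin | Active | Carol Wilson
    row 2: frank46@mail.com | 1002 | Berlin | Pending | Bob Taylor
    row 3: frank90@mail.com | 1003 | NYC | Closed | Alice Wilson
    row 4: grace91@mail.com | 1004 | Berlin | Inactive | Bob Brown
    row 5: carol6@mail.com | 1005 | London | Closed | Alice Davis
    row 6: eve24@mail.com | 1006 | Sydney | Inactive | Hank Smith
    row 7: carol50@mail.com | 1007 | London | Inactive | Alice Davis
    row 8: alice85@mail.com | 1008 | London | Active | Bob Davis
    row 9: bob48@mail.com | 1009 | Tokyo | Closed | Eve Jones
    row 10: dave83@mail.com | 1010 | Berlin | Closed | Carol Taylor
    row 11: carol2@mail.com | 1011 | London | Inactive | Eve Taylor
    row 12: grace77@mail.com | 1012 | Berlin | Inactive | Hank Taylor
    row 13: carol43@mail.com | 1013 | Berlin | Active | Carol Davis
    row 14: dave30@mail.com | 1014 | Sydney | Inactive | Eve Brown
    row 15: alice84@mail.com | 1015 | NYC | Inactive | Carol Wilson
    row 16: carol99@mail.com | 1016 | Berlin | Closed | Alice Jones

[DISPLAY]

━━━━━━━━━━━━━━━━━━━━━━┓                        
                      ┃                        
──────────────────────┨                        
 │ID  │City  │Status  ┃                        
─┼────┼──────┼────────┃                        
m│1000│Tokyo │Active  ┃                        
 │1001│Berlin│Active  ┃                        
m│1002│Berlin│Pending ┃                        
m│1003│NYC   │Closed  ┃                        
m│1004│Berlin│Inactive┃                        
 │1005│London│Closed  ┃                        
 │1006│Sydney│Inactive┃                        
m│1007│London│Inactive┃                        
m│1008│London│Active  ┃                        
 │1009│Tokyo │Closed  ┃                        
 │1010│Berlin│Closed  ┃                        
 │1011│London│Inactive┃                        
m│1012│Berlin│Inactive┃                        
m│1013│Berlin│Active  ┃                        
━━━━━━━━━━━━━━━━━━━━━━┛                        
                                               
                                               


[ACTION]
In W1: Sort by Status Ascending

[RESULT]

━━━━━━━━━━━━━━━━━━━━━━┓                        
                      ┃                        
──────────────────────┨                        
 │ID  │City  │Status ▲┃                        
─┼────┼──────┼────────┃                        
m│1000│Tokyo │Active  ┃                        
 │1001│Berlin│Active  ┃                        
m│1008│London│Active  ┃                        
m│1013│Berlin│Active  ┃                        
m│1003│NYC   │Closed  ┃                        
 │1005│London│Closed  ┃                        
 │1009│Tokyo │Closed  ┃                        
 │1010│Berlin│Closed  ┃                        
m│1016│Berlin│Closed  ┃                        
m│1004│Berlin│Inactive┃                        
 │1006│Sydney│Inactive┃                        
m│1007│London│Inactive┃                        
 │1011│London│Inactive┃                        
m│1012│Berlin│Inactive┃                        
━━━━━━━━━━━━━━━━━━━━━━┛                        
                                               
                                               


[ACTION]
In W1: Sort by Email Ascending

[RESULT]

━━━━━━━━━━━━━━━━━━━━━━┓                        
                      ┃                        
──────────────────────┨                        
▲│ID  │City  │Status  ┃                        
─┼────┼──────┼────────┃                        
m│1015│NYC   │Inactive┃                        
m│1008│London│Active  ┃                        
 │1009│Tokyo │Closed  ┃                        
 │1011│London│Inactive┃                        
m│1013│Berlin│Active  ┃                        
m│1007│London│Inactive┃                        
 │1005│London│Closed  ┃                        
m│1016│Berlin│Closed  ┃                        
 │1014│Sydney│Inactive┃                        
 │1010│Berlin│Closed  ┃                        
 │1001│Berlin│Active  ┃                        
 │1006│Sydney│Inactive┃                        
m│1002│Berlin│Pending ┃                        
m│1003│NYC   │Closed  ┃                        
━━━━━━━━━━━━━━━━━━━━━━┛                        
                                               
                                               


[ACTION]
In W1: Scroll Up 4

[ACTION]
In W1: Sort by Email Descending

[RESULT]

━━━━━━━━━━━━━━━━━━━━━━┓                        
                      ┃                        
──────────────────────┨                        
▼│ID  │City  │Status  ┃                        
─┼────┼──────┼────────┃                        
m│1004│Berlin│Inactive┃                        
m│1012│Berlin│Inactive┃                        
m│1000│Tokyo │Active  ┃                        
m│1003│NYC   │Closed  ┃                        
m│1002│Berlin│Pending ┃                        
 │1006│Sydney│Inactive┃                        
 │1001│Berlin│Active  ┃                        
 │1010│Berlin│Closed  ┃                        
 │1014│Sydney│Inactive┃                        
m│1016│Berlin│Closed  ┃                        
 │1005│London│Closed  ┃                        
m│1007│London│Inactive┃                        
m│1013│Berlin│Active  ┃                        
 │1011│London│Inactive┃                        
━━━━━━━━━━━━━━━━━━━━━━┛                        
                                               
                                               


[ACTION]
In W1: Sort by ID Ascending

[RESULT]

━━━━━━━━━━━━━━━━━━━━━━┓                        
                      ┃                        
──────────────────────┨                        
 │ID ▲│City  │Status  ┃                        
─┼────┼──────┼────────┃                        
m│1000│Tokyo │Active  ┃                        
 │1001│Berlin│Active  ┃                        
m│1002│Berlin│Pending ┃                        
m│1003│NYC   │Closed  ┃                        
m│1004│Berlin│Inactive┃                        
 │1005│London│Closed  ┃                        
 │1006│Sydney│Inactive┃                        
m│1007│London│Inactive┃                        
m│1008│London│Active  ┃                        
 │1009│Tokyo │Closed  ┃                        
 │1010│Berlin│Closed  ┃                        
 │1011│London│Inactive┃                        
m│1012│Berlin│Inactive┃                        
m│1013│Berlin│Active  ┃                        
━━━━━━━━━━━━━━━━━━━━━━┛                        
                                               
                                               


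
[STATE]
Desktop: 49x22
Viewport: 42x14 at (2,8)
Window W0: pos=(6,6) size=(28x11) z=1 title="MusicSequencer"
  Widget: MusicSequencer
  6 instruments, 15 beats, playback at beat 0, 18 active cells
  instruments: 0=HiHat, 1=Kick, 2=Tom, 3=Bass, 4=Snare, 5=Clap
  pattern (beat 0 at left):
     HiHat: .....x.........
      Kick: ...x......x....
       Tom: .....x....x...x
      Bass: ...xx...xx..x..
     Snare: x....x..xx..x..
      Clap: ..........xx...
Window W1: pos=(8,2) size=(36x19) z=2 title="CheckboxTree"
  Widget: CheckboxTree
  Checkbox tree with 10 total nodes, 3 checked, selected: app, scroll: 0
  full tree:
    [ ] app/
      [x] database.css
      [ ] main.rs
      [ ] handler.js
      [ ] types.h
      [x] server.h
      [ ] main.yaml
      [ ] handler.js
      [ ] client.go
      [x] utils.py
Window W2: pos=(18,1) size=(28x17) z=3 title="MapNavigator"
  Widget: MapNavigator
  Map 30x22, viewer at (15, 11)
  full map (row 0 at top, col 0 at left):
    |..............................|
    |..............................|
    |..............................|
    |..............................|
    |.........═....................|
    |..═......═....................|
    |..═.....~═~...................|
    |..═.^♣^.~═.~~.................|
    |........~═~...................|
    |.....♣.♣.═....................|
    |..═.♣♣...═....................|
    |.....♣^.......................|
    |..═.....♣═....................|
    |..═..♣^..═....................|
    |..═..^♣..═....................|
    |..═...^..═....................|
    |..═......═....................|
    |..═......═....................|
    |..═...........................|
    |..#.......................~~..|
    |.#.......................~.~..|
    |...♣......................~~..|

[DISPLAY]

    ┠─┃   [ ] ha┃...♣.♣.═.................
    ┃ ┃   [ ] ty┃═.♣♣...═.................
    ┃ ┃   [x] se┃...♣^........@...........
    ┃ ┃   [ ] ma┃═.....♣═.................
    ┃ ┃   [ ] ha┃═..♣^..═.................
    ┃ ┃   [ ] cl┃═..^♣..═.................
    ┃ ┃   [x] ut┃═...^..═.................
    ┃ ┃         ┃═......═.................
    ┗━┃         ┃═......═.................
      ┃         ┗━━━━━━━━━━━━━━━━━━━━━━━━━
      ┃                                  ┃
      ┃                                  ┃
      ┗━━━━━━━━━━━━━━━━━━━━━━━━━━━━━━━━━━┛
                                          


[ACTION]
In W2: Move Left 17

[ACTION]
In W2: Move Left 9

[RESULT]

    ┠─┃   [ ] ha┃             .....♣.♣.═..
    ┃ ┃   [ ] ty┃             ..═.♣♣...═..
    ┃ ┃   [x] se┃             @....♣^.....
    ┃ ┃   [ ] ma┃             ..═.....♣═..
    ┃ ┃   [ ] ha┃             ..═..♣^..═..
    ┃ ┃   [ ] cl┃             ..═..^♣..═..
    ┃ ┃   [x] ut┃             ..═...^..═..
    ┃ ┃         ┃             ..═......═..
    ┗━┃         ┃             ..═......═..
      ┃         ┗━━━━━━━━━━━━━━━━━━━━━━━━━
      ┃                                  ┃
      ┃                                  ┃
      ┗━━━━━━━━━━━━━━━━━━━━━━━━━━━━━━━━━━┛
                                          


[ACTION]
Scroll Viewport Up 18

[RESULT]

                                          
                ┏━━━━━━━━━━━━━━━━━━━━━━━━━
      ┏━━━━━━━━━┃ MapNavigator            
      ┃ Checkbox┠─────────────────────────
      ┠─────────┃             ..═......═..
      ┃>[-] app/┃             ..═.....~═~.
    ┏━┃   [x] da┃             ..═.^♣^.~═.~
    ┃ ┃   [ ] ma┃             ........~═~.
    ┠─┃   [ ] ha┃             .....♣.♣.═..
    ┃ ┃   [ ] ty┃             ..═.♣♣...═..
    ┃ ┃   [x] se┃             @....♣^.....
    ┃ ┃   [ ] ma┃             ..═.....♣═..
    ┃ ┃   [ ] ha┃             ..═..♣^..═..
    ┃ ┃   [ ] cl┃             ..═..^♣..═..
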